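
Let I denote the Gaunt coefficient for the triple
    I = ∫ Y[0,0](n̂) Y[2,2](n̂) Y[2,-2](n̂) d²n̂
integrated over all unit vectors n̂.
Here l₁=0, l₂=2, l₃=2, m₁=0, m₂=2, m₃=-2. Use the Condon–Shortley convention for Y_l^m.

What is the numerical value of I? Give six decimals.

0.282095

m-sum 0 ✓  L=4 even ✓  2≤2≤2 ✓
Π(2lᵢ+1) = 1×5×5 = 25
triangle coeff Δ(0,2,2) = 1/5
Σ_t [0,0]: t=0:+1/4 = 1/4
(3j)²=1/5 [(0 2 2; 0 0 0)], sign=+1
Σ_t [0,0]: t=0:+1/24 = 1/24
(3j)²=1/5 [(0 2 2; 0 2 -2)], sign=+1
⇒ 4πI² = 1/1
I = (+1)√(1/1/(4π)) = 0.28209479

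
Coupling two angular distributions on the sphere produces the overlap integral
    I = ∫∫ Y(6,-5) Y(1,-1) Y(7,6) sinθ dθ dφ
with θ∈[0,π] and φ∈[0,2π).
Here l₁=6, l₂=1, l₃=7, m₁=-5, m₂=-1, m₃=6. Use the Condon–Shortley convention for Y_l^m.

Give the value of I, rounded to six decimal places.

0.309019

Checks pass: Σm=0; 14 even; l₃=7∈[5,7].
(2·6+1)(2·1+1)(2·7+1) = 585
Δ: 0! 12! 2! / 15! → 1/1365
sum: t=0:+1/518400 = 1/518400
3j²(6 1 7; 0 0 0) = Δ·Π!·Σ² = 7/195  (sign -1)
sum: t=0:+1/79833600 = 1/79833600
3j²(6 1 7; -5 -1 6) = Δ·Π!·Σ² = 2/35  (sign -1)
combine: 4πI² = 585·7/195·2/35 = 6/5
take √, sign +1: I = 0.30901936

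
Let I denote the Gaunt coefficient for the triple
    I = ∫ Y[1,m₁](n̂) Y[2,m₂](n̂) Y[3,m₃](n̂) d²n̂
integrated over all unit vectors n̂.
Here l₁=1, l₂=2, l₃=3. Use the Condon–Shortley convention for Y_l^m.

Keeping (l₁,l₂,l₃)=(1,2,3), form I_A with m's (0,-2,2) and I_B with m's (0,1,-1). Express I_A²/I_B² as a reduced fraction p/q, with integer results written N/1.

Shared (l₁,l₂,l₃)=(1,2,3): N and (l;000)² cancel in I_A²/I_B².
A: Δ = 0!·2!·4!/7! = 1/105; Racah Σ t=0..0: t=0:+1/24 = 1/24; ⇒ 3j(1 2 3; 0 -2 2)² = 1/21, sgn -1
B: Δ = 0!·2!·4!/7! = 1/105; Racah Σ t=0..0: t=0:+1/6 = 1/6; ⇒ 3j(1 2 3; 0 1 -1)² = 8/105, sgn +1
I_A²/I_B² = (1/21)/(8/105) = 5/8

5/8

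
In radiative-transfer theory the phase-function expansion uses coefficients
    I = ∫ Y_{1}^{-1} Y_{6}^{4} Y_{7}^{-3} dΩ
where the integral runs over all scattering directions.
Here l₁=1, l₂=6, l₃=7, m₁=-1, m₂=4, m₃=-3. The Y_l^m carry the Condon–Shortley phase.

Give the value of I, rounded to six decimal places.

Checks pass: Σm=0; 14 even; l₃=7∈[5,7].
(2·1+1)(2·6+1)(2·7+1) = 585
Δ: 0! 2! 12! / 15! → 1/1365
sum: t=0:+1/518400 = 1/518400
3j²(1 6 7; 0 0 0) = Δ·Π!·Σ² = 7/195  (sign -1)
sum: t=0:+1/14515200 = 1/14515200
3j²(1 6 7; -1 4 -3) = Δ·Π!·Σ² = 2/455  (sign +1)
combine: 4πI² = 585·7/195·2/455 = 6/65
take √, sign -1: I = -0.08570655

-0.085707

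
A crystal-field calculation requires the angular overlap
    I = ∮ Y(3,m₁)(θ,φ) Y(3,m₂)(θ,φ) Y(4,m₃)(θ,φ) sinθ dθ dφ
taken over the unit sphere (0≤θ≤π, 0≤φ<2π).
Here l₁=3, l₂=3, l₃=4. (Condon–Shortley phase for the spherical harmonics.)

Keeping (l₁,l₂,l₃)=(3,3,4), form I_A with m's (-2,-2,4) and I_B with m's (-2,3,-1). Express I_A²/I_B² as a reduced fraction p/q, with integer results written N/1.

Same 3,3,4: normalisation and zero-m 3j drop out of the ratio.
A: Δ: 2! 4! 4! / 11! → 1/34650; sum: t=1:−1/576 = -1/576; 3j²(3 3 4; -2 -2 4) = Δ·Π!·Σ² = 5/99  (sign -1)
B: Δ: 2! 4! 4! / 11! → 1/34650; sum: t=2:+1/288 = 1/288; 3j²(3 3 4; -2 3 -1) = Δ·Π!·Σ² = 5/231  (sign -1)
I_A²/I_B² = (5/99)/(5/231) = 7/3

7/3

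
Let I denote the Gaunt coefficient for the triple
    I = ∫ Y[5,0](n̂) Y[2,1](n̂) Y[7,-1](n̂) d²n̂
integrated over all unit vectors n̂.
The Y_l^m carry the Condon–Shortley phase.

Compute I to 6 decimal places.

Rules hold: Σm=0, L=14 even, 3≤7≤7.
N = 11·5·15 = 825
Δ = 0!·10!·4!/15! = 1/15015
Racah Σ t=0..0: t=0:+1/57600 = 1/57600
⇒ 3j(5 2 7; 0 0 0)² = 21/715, sgn -1
Racah Σ t=0..0: t=0:+1/86400 = 1/86400
⇒ 3j(5 2 7; 0 1 -1)² = 16/715, sgn +1
4πI² = N·(3j₀)²·(3jₘ)² = 1008/1859
I = -1·√(0.542227/4π) = -0.20772350

-0.207724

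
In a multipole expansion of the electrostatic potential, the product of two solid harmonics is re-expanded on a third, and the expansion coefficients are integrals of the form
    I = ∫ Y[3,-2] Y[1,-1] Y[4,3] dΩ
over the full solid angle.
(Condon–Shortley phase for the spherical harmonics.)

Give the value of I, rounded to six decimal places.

-0.282095

Rules hold: Σm=0, L=8 even, 2≤4≤4.
N = 7·3·9 = 189
Δ = 0!·6!·2!/9! = 1/252
Racah Σ t=0..0: t=0:+1/36 = 1/36
⇒ 3j(3 1 4; 0 0 0)² = 4/63, sgn +1
Racah Σ t=0..0: t=0:+1/240 = 1/240
⇒ 3j(3 1 4; -2 -1 3)² = 1/12, sgn -1
4πI² = N·(3j₀)²·(3jₘ)² = 1/1
I = -1·√(1/4π) = -0.28209479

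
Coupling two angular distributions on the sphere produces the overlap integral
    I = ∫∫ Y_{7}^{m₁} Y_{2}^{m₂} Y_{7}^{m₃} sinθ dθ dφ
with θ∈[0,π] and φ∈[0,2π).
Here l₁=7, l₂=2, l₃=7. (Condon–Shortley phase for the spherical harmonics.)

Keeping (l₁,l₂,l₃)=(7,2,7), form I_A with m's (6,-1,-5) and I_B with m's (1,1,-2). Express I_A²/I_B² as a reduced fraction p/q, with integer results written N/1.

1573/243

l's match ⇒ only the (l;m) 3-j factors differ between A and B.
A: triangle coeff Δ(7,2,7) = 1/185640; Σ_t [0,1]: t=0:+1/79833600 t=1:−1/958003200 = 1/87091200; (3j)²=121/4760 [(7 2 7; 6 -1 -5)], sign=+1
B: triangle coeff Δ(7,2,7) = 1/185640; Σ_t [1,2]: t=1:−1/1209600 t=2:+1/1935360 = -1/3225600; (3j)²=243/61880 [(7 2 7; 1 1 -2)], sign=+1
I_A²/I_B² = (121/4760)/(243/61880) = 1573/243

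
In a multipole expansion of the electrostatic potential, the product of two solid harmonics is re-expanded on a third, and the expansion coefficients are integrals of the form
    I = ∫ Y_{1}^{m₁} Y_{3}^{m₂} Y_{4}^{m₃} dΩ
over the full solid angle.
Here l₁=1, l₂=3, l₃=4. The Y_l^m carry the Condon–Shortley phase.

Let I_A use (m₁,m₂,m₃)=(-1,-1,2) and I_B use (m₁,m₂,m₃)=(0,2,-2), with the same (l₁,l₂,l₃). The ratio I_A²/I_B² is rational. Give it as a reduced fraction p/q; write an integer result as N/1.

l's match ⇒ only the (l;m) 3-j factors differ between A and B.
A: triangle coeff Δ(1,3,4) = 1/252; Σ_t [0,0]: t=0:+1/96 = 1/96; (3j)²=5/84 [(1 3 4; -1 -1 2)], sign=+1
B: triangle coeff Δ(1,3,4) = 1/252; Σ_t [0,0]: t=0:+1/120 = 1/120; (3j)²=1/21 [(1 3 4; 0 2 -2)], sign=+1
I_A²/I_B² = (5/84)/(1/21) = 5/4

5/4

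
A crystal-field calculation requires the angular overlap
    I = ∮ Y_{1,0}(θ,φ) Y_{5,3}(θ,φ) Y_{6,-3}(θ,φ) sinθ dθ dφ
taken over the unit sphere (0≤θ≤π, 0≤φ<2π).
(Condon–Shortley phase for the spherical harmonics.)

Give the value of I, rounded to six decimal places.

m-sum 0 ✓  L=12 even ✓  4≤6≤6 ✓
Π(2lᵢ+1) = 3×11×13 = 429
triangle coeff Δ(1,5,6) = 1/858
Σ_t [0,0]: t=0:+1/14400 = 1/14400
(3j)²=6/143 [(1 5 6; 0 0 0)], sign=+1
Σ_t [0,0]: t=0:+1/80640 = 1/80640
(3j)²=9/286 [(1 5 6; 0 3 -3)], sign=-1
⇒ 4πI² = 81/143
I = (-1)√(81/143/(4π)) = -0.21230956

-0.212310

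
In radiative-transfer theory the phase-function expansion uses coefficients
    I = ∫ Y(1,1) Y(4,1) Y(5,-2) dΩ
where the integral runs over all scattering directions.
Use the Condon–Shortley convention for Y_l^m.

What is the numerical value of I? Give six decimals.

m-sum 0 ✓  L=10 even ✓  3≤5≤5 ✓
Π(2lᵢ+1) = 3×9×11 = 297
triangle coeff Δ(1,4,5) = 1/495
Σ_t [0,0]: t=0:+1/576 = 1/576
(3j)²=5/99 [(1 4 5; 0 0 0)], sign=-1
Σ_t [0,0]: t=0:+1/1440 = 1/1440
(3j)²=7/165 [(1 4 5; 1 1 -2)], sign=-1
⇒ 4πI² = 7/11
I = (+1)√(7/11/(4π)) = 0.22503380

0.225034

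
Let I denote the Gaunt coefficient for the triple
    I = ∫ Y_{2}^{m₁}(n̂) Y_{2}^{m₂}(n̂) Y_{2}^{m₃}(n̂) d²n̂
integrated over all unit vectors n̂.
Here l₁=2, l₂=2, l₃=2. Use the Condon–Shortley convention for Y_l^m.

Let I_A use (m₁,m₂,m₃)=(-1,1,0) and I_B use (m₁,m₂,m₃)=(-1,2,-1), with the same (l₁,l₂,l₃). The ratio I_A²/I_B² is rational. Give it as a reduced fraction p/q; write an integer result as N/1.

1/6

l's match ⇒ only the (l;m) 3-j factors differ between A and B.
A: triangle coeff Δ(2,2,2) = 1/630; Σ_t [1,2]: t=1:−1/4 t=2:+1/2 = 1/4; (3j)²=1/70 [(2 2 2; -1 1 0)], sign=+1
B: triangle coeff Δ(2,2,2) = 1/630; Σ_t [2,2]: t=2:+1/4 = 1/4; (3j)²=3/35 [(2 2 2; -1 2 -1)], sign=-1
I_A²/I_B² = (1/70)/(3/35) = 1/6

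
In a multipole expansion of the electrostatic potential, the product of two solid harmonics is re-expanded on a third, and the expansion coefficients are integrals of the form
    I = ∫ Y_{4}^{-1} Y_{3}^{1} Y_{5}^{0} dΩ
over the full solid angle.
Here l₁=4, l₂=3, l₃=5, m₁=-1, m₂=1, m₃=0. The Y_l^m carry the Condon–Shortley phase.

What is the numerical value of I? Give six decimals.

m-sum 0 ✓  L=12 even ✓  1≤5≤7 ✓
Π(2lᵢ+1) = 9×7×11 = 693
triangle coeff Δ(4,3,5) = 1/180180
Σ_t [0,2]: t=0:+1/576 t=1:−1/144 t=2:+1/576 = -1/288
(3j)²=20/1001 [(4 3 5; 0 0 0)], sign=+1
Σ_t [0,2]: t=0:+1/5760 t=1:−1/288 t=2:+1/288 = 1/5760
(3j)²=1/12012 [(4 3 5; -1 1 0)], sign=-1
⇒ 4πI² = 15/13013
I = (-1)√(15/13013/(4π)) = -0.00957750

-0.009577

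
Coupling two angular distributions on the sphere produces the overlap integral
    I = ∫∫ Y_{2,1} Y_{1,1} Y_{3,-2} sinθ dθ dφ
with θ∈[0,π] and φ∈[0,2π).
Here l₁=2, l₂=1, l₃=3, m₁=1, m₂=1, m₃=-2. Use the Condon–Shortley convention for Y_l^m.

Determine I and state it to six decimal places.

m-sum 0 ✓  L=6 even ✓  1≤3≤3 ✓
Π(2lᵢ+1) = 5×3×7 = 105
triangle coeff Δ(2,1,3) = 1/105
Σ_t [0,0]: t=0:+1/4 = 1/4
(3j)²=3/35 [(2 1 3; 0 0 0)], sign=-1
Σ_t [0,0]: t=0:+1/12 = 1/12
(3j)²=2/21 [(2 1 3; 1 1 -2)], sign=-1
⇒ 4πI² = 6/7
I = (+1)√(6/7/(4π)) = 0.26116903

0.261169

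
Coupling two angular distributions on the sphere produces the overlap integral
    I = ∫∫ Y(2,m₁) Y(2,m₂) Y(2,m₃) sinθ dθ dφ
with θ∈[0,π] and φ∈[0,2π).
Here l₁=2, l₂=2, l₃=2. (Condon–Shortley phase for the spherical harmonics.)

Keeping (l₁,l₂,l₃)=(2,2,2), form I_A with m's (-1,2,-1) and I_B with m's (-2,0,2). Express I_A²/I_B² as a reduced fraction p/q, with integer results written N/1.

3/2

l's match ⇒ only the (l;m) 3-j factors differ between A and B.
A: triangle coeff Δ(2,2,2) = 1/630; Σ_t [2,2]: t=2:+1/4 = 1/4; (3j)²=3/35 [(2 2 2; -1 2 -1)], sign=-1
B: triangle coeff Δ(2,2,2) = 1/630; Σ_t [2,2]: t=2:+1/8 = 1/8; (3j)²=2/35 [(2 2 2; -2 0 2)], sign=+1
I_A²/I_B² = (3/35)/(2/35) = 3/2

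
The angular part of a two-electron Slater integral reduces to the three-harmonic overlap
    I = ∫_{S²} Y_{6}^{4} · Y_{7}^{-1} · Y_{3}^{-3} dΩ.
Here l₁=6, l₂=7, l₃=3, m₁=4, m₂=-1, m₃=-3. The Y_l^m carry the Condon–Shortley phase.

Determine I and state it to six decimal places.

0.086279

Rules hold: Σm=0, L=16 even, 1≤3≤13.
N = 13·15·7 = 1365
Δ = 10!·2!·4!/17! = 1/2042040
Racah Σ t=4..6: t=4:+1/207360 t=5:−1/57600 t=6:+1/207360 = -1/129600
⇒ 3j(6 7 3; 0 0 0)² = 168/12155, sgn +1
Racah Σ t=2..2: t=2:+1/3870720 = 1/3870720
⇒ 3j(6 7 3; 4 -1 -3)² = 675/136136, sgn +1
4πI² = N·(3j₀)²·(3jₘ)² = 42525/454597
I = +1·√(0.0935444/4π) = 0.08627877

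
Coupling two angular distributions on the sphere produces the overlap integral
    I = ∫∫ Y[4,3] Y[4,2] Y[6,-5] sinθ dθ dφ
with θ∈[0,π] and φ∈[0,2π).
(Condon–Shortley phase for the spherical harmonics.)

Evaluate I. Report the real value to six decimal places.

-0.100084

Rules hold: Σm=0, L=14 even, 0≤6≤8.
N = 9·9·13 = 1053
Δ = 2!·6!·6!/15! = 1/1261260
Racah Σ t=0..2: t=0:+1/4608 t=1:−1/1296 t=2:+1/4608 = -7/20736
⇒ 3j(4 4 6; 0 0 0)² = 20/1287, sgn -1
Racah Σ t=0..1: t=0:+1/172800 t=1:−1/86400 = -1/172800
⇒ 3j(4 4 6; 3 2 -5)² = 1/130, sgn +1
4πI² = N·(3j₀)²·(3jₘ)² = 18/143
I = -1·√(0.125874/4π) = -0.10008369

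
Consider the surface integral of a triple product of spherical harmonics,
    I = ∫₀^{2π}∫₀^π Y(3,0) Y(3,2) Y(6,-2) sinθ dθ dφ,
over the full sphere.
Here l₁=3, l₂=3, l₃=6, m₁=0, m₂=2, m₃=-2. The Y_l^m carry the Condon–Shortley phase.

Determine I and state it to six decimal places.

0.177420

Rules hold: Σm=0, L=12 even, 0≤6≤6.
N = 7·7·13 = 637
Δ = 0!·6!·6!/13! = 1/12012
Racah Σ t=0..0: t=0:+1/1296 = 1/1296
⇒ 3j(3 3 6; 0 0 0)² = 100/3003, sgn +1
Racah Σ t=0..0: t=0:+1/4320 = 1/4320
⇒ 3j(3 3 6; 0 2 -2)² = 8/429, sgn +1
4πI² = N·(3j₀)²·(3jₘ)² = 5600/14157
I = +1·√(0.395564/4π) = 0.17742036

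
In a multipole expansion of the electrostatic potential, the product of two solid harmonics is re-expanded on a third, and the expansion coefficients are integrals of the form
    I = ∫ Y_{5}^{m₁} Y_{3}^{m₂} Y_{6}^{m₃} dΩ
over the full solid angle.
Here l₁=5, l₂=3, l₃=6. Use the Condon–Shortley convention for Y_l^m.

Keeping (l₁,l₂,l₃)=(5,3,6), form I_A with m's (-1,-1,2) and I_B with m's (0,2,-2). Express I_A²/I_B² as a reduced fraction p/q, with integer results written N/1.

3/1

Same 5,3,6: normalisation and zero-m 3j drop out of the ratio.
A: Δ: 2! 8! 4! / 15! → 1/675675; sum: t=0:+1/11520 t=1:−1/4320 t=2:+1/27648 = -1/9216; 3j²(5 3 6; -1 -1 2) = Δ·Π!·Σ² = 2/143  (sign -1)
B: Δ: 2! 8! 4! / 15! → 1/675675; sum: t=1:−1/13824 t=2:+1/8640 = 1/23040; 3j²(5 3 6; 0 2 -2) = Δ·Π!·Σ² = 2/429  (sign +1)
I_A²/I_B² = (2/143)/(2/429) = 3/1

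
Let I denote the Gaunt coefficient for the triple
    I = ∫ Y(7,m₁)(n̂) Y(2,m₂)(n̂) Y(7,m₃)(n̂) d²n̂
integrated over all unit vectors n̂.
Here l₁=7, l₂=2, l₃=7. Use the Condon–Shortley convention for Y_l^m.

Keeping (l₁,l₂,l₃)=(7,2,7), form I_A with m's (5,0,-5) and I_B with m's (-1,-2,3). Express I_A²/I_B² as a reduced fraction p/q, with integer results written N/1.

Shared (l₁,l₂,l₃)=(7,2,7): N and (l;000)² cancel in I_A²/I_B².
A: Δ = 2!·12!·2!/17! = 1/185640; Racah Σ t=0..2: t=0:+1/29030400 t=1:−1/39916800 t=2:+1/1916006400 = 19/1916006400; ⇒ 3j(7 2 7; 5 0 -5)² = 361/185640, sgn +1
B: Δ = 2!·12!·2!/17! = 1/185640; Racah Σ t=0..0: t=0:+1/3870720 = 1/3870720; ⇒ 3j(7 2 7; -1 -2 3)² = 135/6188, sgn +1
I_A²/I_B² = (361/185640)/(135/6188) = 361/4050

361/4050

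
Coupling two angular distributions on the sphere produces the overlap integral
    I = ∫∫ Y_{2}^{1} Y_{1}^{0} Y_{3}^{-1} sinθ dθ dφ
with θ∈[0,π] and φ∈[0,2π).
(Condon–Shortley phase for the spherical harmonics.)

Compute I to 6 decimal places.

-0.233597

Rules hold: Σm=0, L=6 even, 1≤3≤3.
N = 5·3·7 = 105
Δ = 0!·4!·2!/7! = 1/105
Racah Σ t=0..0: t=0:+1/4 = 1/4
⇒ 3j(2 1 3; 0 0 0)² = 3/35, sgn -1
Racah Σ t=0..0: t=0:+1/6 = 1/6
⇒ 3j(2 1 3; 1 0 -1)² = 8/105, sgn +1
4πI² = N·(3j₀)²·(3jₘ)² = 24/35
I = -1·√(0.685714/4π) = -0.23359668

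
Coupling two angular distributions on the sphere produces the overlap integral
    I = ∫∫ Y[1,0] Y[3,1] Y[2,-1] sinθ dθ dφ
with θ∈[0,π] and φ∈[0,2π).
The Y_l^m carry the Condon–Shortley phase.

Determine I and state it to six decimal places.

m-sum 0 ✓  L=6 even ✓  2≤2≤4 ✓
Π(2lᵢ+1) = 3×7×5 = 105
triangle coeff Δ(1,3,2) = 1/105
Σ_t [1,1]: t=1:−1/4 = -1/4
(3j)²=3/35 [(1 3 2; 0 0 0)], sign=-1
Σ_t [1,1]: t=1:−1/6 = -1/6
(3j)²=8/105 [(1 3 2; 0 1 -1)], sign=+1
⇒ 4πI² = 24/35
I = (-1)√(24/35/(4π)) = -0.23359668

-0.233597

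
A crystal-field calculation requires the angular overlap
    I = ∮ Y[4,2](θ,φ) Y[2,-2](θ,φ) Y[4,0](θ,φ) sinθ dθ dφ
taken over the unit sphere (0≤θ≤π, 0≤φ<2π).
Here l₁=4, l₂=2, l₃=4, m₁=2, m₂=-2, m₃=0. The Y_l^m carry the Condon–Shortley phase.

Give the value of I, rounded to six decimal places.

m-sum 0 ✓  L=10 even ✓  2≤4≤6 ✓
Π(2lᵢ+1) = 9×5×9 = 405
triangle coeff Δ(4,2,4) = 1/13860
Σ_t [0,2]: t=0:+1/192 t=1:−1/36 t=2:+1/192 = -5/288
(3j)²=20/693 [(4 2 4; 0 0 0)], sign=-1
Σ_t [0,0]: t=0:+1/192 = 1/192
(3j)²=3/77 [(4 2 4; 2 -2 0)], sign=+1
⇒ 4πI² = 2700/5929
I = (-1)√(2700/5929/(4π)) = -0.19036462

-0.190365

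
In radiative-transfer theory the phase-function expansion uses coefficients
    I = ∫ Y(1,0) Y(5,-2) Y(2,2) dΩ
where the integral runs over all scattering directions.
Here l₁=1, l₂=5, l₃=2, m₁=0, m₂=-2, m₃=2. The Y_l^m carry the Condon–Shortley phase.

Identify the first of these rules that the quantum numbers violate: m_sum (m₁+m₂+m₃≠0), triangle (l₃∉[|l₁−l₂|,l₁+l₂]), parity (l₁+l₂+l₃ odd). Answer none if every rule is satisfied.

triangle

azimuthal sum: 0 − 2 + 2 = 0  ✓
4 ≤ 2 ≤ 6 (triangle on l)  ✗
L = 1 + 5 + 2 = 8 (even)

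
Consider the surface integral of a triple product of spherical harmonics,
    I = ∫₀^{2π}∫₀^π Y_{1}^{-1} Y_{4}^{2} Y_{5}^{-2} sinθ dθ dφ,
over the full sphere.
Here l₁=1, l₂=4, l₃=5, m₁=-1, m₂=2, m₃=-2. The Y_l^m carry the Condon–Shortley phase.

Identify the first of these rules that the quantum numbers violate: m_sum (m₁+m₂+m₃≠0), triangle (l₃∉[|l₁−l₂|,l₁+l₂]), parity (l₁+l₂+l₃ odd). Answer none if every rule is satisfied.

m₁+m₂+m₃ = -1 + 2 − 2 = -1  ✗
triangle: |1−4|=3 ≤ l₃=5 ≤ 1+4=5
parity: l₁+l₂+l₃ = 10 is even

m_sum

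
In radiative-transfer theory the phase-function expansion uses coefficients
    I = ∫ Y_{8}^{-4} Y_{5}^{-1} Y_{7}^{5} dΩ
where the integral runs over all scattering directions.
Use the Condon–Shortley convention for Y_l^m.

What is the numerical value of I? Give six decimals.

-0.011252

Rules hold: Σm=0, L=20 even, 3≤7≤13.
N = 17·11·15 = 2805
Δ = 6!·10!·4!/21! = 1/814773960
Racah Σ t=1..5: t=1:−1/87091200 t=2:+1/4976640 t=3:−1/2073600 t=4:+1/4976640 t=5:−1/87091200 = -1/9676800
⇒ 3j(8 5 7; 0 0 0)² = 360/46189, sgn +1
Racah Σ t=2..4: t=2:+1/696729600 t=3:−1/78382080 t=4:+1/92897280 = -1/1791590400
⇒ 3j(8 5 7; -4 -1 5)² = 11/151164, sgn -1
4πI² = N·(3j₀)²·(3jₘ)² = 1650/1037153
I = -1·√(0.00159089/4π) = -0.01125163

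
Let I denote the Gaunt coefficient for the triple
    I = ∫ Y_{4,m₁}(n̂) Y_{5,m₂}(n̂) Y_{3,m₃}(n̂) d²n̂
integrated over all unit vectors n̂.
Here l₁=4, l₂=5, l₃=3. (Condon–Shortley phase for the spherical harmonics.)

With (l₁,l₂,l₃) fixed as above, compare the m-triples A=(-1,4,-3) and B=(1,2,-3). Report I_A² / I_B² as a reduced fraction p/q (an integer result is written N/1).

Shared (l₁,l₂,l₃)=(4,5,3): N and (l;000)² cancel in I_A²/I_B².
A: Δ = 6!·2!·4!/13! = 1/180180; Racah Σ t=5..5: t=5:−1/5760 = -1/5760; ⇒ 3j(4 5 3; -1 4 -3)² = 9/286, sgn -1
B: Δ = 6!·2!·4!/13! = 1/180180; Racah Σ t=3..3: t=3:−1/1728 = -1/1728; ⇒ 3j(4 5 3; 1 2 -3)² = 25/858, sgn -1
I_A²/I_B² = (9/286)/(25/858) = 27/25

27/25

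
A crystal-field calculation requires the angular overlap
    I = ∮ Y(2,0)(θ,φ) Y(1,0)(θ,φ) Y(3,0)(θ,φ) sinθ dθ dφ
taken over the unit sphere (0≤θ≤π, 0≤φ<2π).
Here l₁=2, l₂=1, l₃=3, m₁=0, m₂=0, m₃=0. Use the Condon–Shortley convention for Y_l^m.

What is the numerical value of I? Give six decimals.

Checks pass: Σm=0; 6 even; l₃=3∈[1,3].
(2·2+1)(2·1+1)(2·3+1) = 105
Δ: 0! 4! 2! / 7! → 1/105
sum: t=0:+1/4 = 1/4
3j²(2 1 3; 0 0 0) = Δ·Π!·Σ² = 3/35  (sign -1)
(m-triple is (0,0,0) — same symbol as above.)
combine: 4πI² = 105·3/35·3/35 = 27/35
take √, sign +1: I = 0.24776670

0.247767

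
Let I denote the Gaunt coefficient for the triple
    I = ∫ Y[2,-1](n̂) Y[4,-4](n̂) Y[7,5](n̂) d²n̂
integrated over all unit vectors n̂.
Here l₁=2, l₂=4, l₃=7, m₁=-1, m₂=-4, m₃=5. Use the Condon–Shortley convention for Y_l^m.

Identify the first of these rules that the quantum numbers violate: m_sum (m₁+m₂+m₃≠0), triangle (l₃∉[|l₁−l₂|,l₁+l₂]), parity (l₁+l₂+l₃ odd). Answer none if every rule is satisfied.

triangle

Σmᵢ = 0  ✓
l₃∈[|l₁−l₂|,l₁+l₂]=[2,6], have l₃=7  ✗
Σlᵢ = 13 ⇒ odd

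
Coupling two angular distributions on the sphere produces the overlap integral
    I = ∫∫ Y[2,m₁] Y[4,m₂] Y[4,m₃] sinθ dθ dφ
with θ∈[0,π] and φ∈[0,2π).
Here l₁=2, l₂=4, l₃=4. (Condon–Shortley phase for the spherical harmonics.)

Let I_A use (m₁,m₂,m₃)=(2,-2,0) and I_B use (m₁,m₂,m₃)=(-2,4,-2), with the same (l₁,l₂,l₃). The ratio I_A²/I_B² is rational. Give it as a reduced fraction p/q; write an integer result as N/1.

45/14

Same 2,4,4: normalisation and zero-m 3j drop out of the ratio.
A: Δ: 2! 2! 6! / 11! → 1/13860; sum: t=0:+1/192 = 1/192; 3j²(2 4 4; 2 -2 0) = Δ·Π!·Σ² = 3/77  (sign +1)
B: Δ: 2! 2! 6! / 11! → 1/13860; sum: t=2:+1/2880 = 1/2880; 3j²(2 4 4; -2 4 -2) = Δ·Π!·Σ² = 2/165  (sign +1)
I_A²/I_B² = (3/77)/(2/165) = 45/14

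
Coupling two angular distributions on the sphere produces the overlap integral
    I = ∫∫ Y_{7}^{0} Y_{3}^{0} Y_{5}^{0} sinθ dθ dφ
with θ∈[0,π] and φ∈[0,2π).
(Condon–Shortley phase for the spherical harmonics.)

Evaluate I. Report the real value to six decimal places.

L=15 odd ⇒ parity kills the (l;000) factor ⇒ I = 0

0.000000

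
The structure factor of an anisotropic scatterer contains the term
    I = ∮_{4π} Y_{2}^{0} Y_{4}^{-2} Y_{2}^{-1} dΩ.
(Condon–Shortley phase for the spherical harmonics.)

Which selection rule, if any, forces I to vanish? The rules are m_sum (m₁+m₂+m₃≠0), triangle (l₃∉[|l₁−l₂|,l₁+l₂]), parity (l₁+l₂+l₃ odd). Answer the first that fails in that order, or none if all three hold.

m_sum

Σmᵢ = -3  ✗
l₃∈[|l₁−l₂|,l₁+l₂]=[2,6], have l₃=2
Σlᵢ = 8 ⇒ even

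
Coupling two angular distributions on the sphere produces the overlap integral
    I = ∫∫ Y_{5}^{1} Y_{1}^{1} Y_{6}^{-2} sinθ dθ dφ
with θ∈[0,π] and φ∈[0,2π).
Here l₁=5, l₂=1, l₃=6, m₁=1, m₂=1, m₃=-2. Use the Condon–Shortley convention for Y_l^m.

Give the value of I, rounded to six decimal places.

Rules hold: Σm=0, L=12 even, 4≤6≤6.
N = 11·3·13 = 429
Δ = 0!·10!·2!/13! = 1/858
Racah Σ t=0..0: t=0:+1/14400 = 1/14400
⇒ 3j(5 1 6; 0 0 0)² = 6/143, sgn +1
Racah Σ t=0..0: t=0:+1/34560 = 1/34560
⇒ 3j(5 1 6; 1 1 -2)² = 14/429, sgn +1
4πI² = N·(3j₀)²·(3jₘ)² = 84/143
I = +1·√(0.587413/4π) = 0.21620548

0.216205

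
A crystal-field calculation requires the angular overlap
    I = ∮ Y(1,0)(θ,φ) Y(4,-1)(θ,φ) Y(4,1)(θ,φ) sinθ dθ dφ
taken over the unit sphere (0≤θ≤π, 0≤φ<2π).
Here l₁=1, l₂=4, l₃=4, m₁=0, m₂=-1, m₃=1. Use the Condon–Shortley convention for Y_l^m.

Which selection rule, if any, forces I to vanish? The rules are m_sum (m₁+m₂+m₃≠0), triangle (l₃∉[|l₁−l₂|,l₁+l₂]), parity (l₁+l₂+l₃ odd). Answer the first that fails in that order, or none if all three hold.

azimuthal sum: 0 − 1 + 1 = 0  ✓
3 ≤ 4 ≤ 5 (triangle on l)  ✓
L = 1 + 4 + 4 = 9 (odd)  ✗

parity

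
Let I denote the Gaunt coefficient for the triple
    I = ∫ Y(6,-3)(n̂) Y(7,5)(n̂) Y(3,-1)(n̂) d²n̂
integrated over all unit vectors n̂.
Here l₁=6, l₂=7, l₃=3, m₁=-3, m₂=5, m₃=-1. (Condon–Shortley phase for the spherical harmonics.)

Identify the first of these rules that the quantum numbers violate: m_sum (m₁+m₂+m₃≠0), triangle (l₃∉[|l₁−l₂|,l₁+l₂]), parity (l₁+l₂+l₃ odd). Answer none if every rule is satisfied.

m_sum

Σmᵢ = 1  ✗
l₃∈[|l₁−l₂|,l₁+l₂]=[1,13], have l₃=3
Σlᵢ = 16 ⇒ even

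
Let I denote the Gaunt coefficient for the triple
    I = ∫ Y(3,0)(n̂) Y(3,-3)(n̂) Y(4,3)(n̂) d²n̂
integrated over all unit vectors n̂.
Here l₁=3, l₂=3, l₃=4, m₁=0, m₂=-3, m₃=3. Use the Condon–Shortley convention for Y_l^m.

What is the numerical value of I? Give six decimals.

0.203551

Rules hold: Σm=0, L=10 even, 0≤4≤6.
N = 7·7·9 = 441
Δ = 2!·4!·4!/11! = 1/34650
Racah Σ t=0..2: t=0:+1/72 t=1:−1/16 t=2:+1/72 = -5/144
⇒ 3j(3 3 4; 0 0 0)² = 2/77, sgn -1
Racah Σ t=0..0: t=0:+1/288 = 1/288
⇒ 3j(3 3 4; 0 -3 3)² = 1/22, sgn -1
4πI² = N·(3j₀)²·(3jₘ)² = 63/121
I = +1·√(0.520661/4π) = 0.20355073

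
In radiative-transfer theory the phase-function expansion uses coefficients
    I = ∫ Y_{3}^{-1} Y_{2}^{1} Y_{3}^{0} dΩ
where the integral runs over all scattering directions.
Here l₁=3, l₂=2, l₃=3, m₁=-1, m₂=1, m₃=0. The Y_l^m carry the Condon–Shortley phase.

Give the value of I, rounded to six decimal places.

-0.059471

Rules hold: Σm=0, L=8 even, 1≤3≤5.
N = 7·5·7 = 245
Δ = 2!·4!·2!/9! = 1/3780
Racah Σ t=0..2: t=0:+1/24 t=1:−1/4 t=2:+1/24 = -1/6
⇒ 3j(3 2 3; 0 0 0)² = 4/105, sgn +1
Racah Σ t=1..2: t=1:−1/12 t=2:+1/8 = 1/24
⇒ 3j(3 2 3; -1 1 0)² = 1/210, sgn -1
4πI² = N·(3j₀)²·(3jₘ)² = 2/45
I = -1·√(0.0444444/4π) = -0.05947080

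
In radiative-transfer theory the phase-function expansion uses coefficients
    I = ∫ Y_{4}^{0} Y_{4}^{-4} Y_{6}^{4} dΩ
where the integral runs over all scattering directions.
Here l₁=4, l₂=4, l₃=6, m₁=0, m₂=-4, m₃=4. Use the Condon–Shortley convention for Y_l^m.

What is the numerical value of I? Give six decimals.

-0.190852

Checks pass: Σm=0; 14 even; l₃=6∈[0,8].
(2·4+1)(2·4+1)(2·6+1) = 1053
Δ: 2! 6! 6! / 15! → 1/1261260
sum: t=0:+1/4608 t=1:−1/1296 t=2:+1/4608 = -7/20736
3j²(4 4 6; 0 0 0) = Δ·Π!·Σ² = 20/1287  (sign -1)
sum: t=0:+1/69120 = 1/69120
3j²(4 4 6; 0 -4 4) = Δ·Π!·Σ² = 4/143  (sign +1)
combine: 4πI² = 1053·20/1287·4/143 = 720/1573
take √, sign -1: I = -0.19085211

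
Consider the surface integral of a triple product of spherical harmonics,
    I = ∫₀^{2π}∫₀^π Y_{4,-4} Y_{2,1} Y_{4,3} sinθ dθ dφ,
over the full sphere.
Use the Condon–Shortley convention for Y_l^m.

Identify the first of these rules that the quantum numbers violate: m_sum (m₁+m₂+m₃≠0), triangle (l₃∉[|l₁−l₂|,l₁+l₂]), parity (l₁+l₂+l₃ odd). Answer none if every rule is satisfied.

Σmᵢ = 0  ✓
l₃∈[|l₁−l₂|,l₁+l₂]=[2,6], have l₃=4  ✓
Σlᵢ = 10 ⇒ even  ✓

none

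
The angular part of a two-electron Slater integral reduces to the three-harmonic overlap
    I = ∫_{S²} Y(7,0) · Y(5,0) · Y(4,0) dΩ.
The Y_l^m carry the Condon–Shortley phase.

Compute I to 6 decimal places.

0.139120

m-sum 0 ✓  L=16 even ✓  2≤4≤12 ✓
Π(2lᵢ+1) = 15×11×9 = 1485
triangle coeff Δ(7,5,4) = 1/6126120
Σ_t [3,5]: t=3:−1/69120 t=4:+1/20736 t=5:−1/69120 = 1/51840
(3j)²=280/21879 [(7 5 4; 0 0 0)], sign=+1
(m-triple is (0,0,0) — same symbol as above.)
⇒ 4πI² = 392000/1611753
I = (+1)√(392000/1611753/(4π)) = 0.13911977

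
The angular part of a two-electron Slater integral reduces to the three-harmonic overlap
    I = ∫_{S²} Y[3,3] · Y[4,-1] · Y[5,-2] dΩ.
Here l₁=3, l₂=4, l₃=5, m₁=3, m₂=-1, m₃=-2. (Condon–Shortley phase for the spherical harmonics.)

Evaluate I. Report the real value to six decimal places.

-0.179179

Checks pass: Σm=0; 12 even; l₃=5∈[1,7].
(2·3+1)(2·4+1)(2·5+1) = 693
Δ: 2! 4! 6! / 13! → 1/180180
sum: t=0:+1/576 t=1:−1/144 t=2:+1/576 = -1/288
3j²(3 4 5; 0 0 0) = Δ·Π!·Σ² = 20/1001  (sign +1)
sum: t=0:+1/1728 = 1/1728
3j²(3 4 5; 3 -1 -2) = Δ·Π!·Σ² = 25/858  (sign -1)
combine: 4πI² = 693·20/1001·25/858 = 750/1859
take √, sign -1: I = -0.17917854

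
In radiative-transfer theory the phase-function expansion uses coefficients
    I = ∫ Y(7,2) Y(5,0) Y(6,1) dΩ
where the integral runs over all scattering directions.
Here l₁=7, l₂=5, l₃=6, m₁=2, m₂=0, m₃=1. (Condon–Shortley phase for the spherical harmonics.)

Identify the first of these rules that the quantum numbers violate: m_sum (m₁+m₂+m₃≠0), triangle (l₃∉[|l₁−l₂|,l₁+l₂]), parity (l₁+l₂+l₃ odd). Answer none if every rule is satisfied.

m_sum

m₁+m₂+m₃ = 2 + 0 + 1 = 3  ✗
triangle: |7−5|=2 ≤ l₃=6 ≤ 7+5=12
parity: l₁+l₂+l₃ = 18 is even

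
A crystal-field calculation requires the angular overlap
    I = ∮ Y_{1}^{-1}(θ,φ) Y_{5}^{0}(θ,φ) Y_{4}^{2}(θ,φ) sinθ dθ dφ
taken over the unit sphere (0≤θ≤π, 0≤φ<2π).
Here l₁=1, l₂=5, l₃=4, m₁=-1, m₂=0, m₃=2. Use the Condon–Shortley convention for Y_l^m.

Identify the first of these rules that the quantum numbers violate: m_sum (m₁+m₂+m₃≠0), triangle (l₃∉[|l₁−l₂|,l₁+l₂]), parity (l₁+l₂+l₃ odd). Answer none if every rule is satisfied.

m_sum

m₁+m₂+m₃ = -1 + 0 + 2 = 1  ✗
triangle: |1−5|=4 ≤ l₃=4 ≤ 1+5=6
parity: l₁+l₂+l₃ = 10 is even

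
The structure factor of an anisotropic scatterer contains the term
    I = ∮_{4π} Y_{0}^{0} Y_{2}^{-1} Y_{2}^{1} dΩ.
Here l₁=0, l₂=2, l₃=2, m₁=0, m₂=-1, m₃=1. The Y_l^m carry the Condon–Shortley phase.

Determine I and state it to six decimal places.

m-sum 0 ✓  L=4 even ✓  2≤2≤2 ✓
Π(2lᵢ+1) = 1×5×5 = 25
triangle coeff Δ(0,2,2) = 1/5
Σ_t [0,0]: t=0:+1/4 = 1/4
(3j)²=1/5 [(0 2 2; 0 0 0)], sign=+1
Σ_t [0,0]: t=0:+1/6 = 1/6
(3j)²=1/5 [(0 2 2; 0 -1 1)], sign=-1
⇒ 4πI² = 1/1
I = (-1)√(1/1/(4π)) = -0.28209479

-0.282095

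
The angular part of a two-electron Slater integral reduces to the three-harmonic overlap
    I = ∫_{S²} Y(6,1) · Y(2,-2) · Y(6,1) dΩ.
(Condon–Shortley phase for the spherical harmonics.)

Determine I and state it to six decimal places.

Checks pass: Σm=0; 14 even; l₃=6∈[4,8].
(2·6+1)(2·2+1)(2·6+1) = 845
Δ: 2! 10! 2! / 15! → 1/90090
sum: t=0:+1/69120 t=1:−1/14400 t=2:+1/69120 = -7/172800
3j²(6 2 6; 0 0 0) = Δ·Π!·Σ² = 14/715  (sign -1)
sum: t=0:+1/57600 = 1/57600
3j²(6 2 6; 1 -2 1) = Δ·Π!·Σ² = 21/715  (sign -1)
combine: 4πI² = 845·14/715·21/715 = 294/605
take √, sign +1: I = 0.19664868

0.196649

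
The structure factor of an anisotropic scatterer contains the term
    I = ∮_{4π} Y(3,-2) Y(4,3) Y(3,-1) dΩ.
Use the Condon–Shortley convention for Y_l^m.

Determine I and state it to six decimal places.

m-sum 0 ✓  L=10 even ✓  1≤3≤7 ✓
Π(2lᵢ+1) = 7×9×7 = 441
triangle coeff Δ(3,4,3) = 1/34650
Σ_t [1,3]: t=1:−1/72 t=2:+1/16 t=3:−1/72 = 5/144
(3j)²=2/77 [(3 4 3; 0 0 0)], sign=-1
Σ_t [3,4]: t=3:−1/288 t=4:+1/144 = 1/288
(3j)²=1/99 [(3 4 3; -2 3 -1)], sign=+1
⇒ 4πI² = 14/121
I = (-1)√(14/121/(4π)) = -0.09595473

-0.095955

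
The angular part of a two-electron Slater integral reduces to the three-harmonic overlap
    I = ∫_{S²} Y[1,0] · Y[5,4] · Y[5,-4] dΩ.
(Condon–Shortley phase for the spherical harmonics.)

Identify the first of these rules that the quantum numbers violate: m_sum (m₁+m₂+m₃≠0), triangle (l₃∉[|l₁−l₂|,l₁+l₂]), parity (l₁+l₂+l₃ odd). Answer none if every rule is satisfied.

parity

Σmᵢ = 0  ✓
l₃∈[|l₁−l₂|,l₁+l₂]=[4,6], have l₃=5  ✓
Σlᵢ = 11 ⇒ odd  ✗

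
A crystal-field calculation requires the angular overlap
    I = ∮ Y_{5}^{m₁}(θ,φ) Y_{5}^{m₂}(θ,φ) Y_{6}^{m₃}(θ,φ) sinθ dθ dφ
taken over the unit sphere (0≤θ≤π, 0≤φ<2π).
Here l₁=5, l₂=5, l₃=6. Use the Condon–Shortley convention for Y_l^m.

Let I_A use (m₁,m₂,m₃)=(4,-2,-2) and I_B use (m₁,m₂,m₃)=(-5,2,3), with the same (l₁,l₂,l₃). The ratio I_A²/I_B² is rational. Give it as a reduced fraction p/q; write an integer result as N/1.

2/5

Same 5,5,6: normalisation and zero-m 3j drop out of the ratio.
A: Δ: 4! 6! 6! / 17! → 1/28588560; sum: t=0:+1/103680 t=1:−1/207360 = 1/207360; 3j²(5 5 6; 4 -2 -2) = Δ·Π!·Σ² = 21/2431  (sign +1)
B: Δ: 4! 6! 6! / 17! → 1/28588560; sum: t=4:+1/622080 = 1/622080; 3j²(5 5 6; -5 2 3) = Δ·Π!·Σ² = 105/4862  (sign -1)
I_A²/I_B² = (21/2431)/(105/4862) = 2/5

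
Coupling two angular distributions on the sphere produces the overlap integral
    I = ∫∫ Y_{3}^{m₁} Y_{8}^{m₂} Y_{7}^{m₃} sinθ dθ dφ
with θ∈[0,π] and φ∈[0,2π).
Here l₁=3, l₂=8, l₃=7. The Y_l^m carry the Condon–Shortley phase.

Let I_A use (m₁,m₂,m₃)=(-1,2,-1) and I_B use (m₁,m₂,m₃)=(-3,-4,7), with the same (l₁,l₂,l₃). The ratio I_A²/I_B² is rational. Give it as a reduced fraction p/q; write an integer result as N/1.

l's match ⇒ only the (l;m) 3-j factors differ between A and B.
A: triangle coeff Δ(3,8,7) = 1/5290740; Σ_t [2,4]: t=2:+1/7741440 t=3:−1/3628800 t=4:+1/24883200 = -37/348364800; (3j)²=1369/176358 [(3 8 7; -1 2 -1)], sign=-1
B: triangle coeff Δ(3,8,7) = 1/5290740; Σ_t [4,4]: t=4:+1/22992076800 = 1/22992076800; (3j)²=1/3876 [(3 8 7; -3 -4 7)], sign=+1
I_A²/I_B² = (1369/176358)/(1/3876) = 2738/91

2738/91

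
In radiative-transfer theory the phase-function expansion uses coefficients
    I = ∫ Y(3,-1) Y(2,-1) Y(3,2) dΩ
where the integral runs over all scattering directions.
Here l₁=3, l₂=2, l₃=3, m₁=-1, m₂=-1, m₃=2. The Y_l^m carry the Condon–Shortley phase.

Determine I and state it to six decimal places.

0.162868

Checks pass: Σm=0; 8 even; l₃=3∈[1,5].
(2·3+1)(2·2+1)(2·3+1) = 245
Δ: 2! 4! 2! / 9! → 1/3780
sum: t=0:+1/24 t=1:−1/4 t=2:+1/24 = -1/6
3j²(3 2 3; 0 0 0) = Δ·Π!·Σ² = 4/105  (sign +1)
sum: t=0:+1/48 t=1:−1/12 = -1/16
3j²(3 2 3; -1 -1 2) = Δ·Π!·Σ² = 1/28  (sign +1)
combine: 4πI² = 245·4/105·1/28 = 1/3
take √, sign +1: I = 0.16286750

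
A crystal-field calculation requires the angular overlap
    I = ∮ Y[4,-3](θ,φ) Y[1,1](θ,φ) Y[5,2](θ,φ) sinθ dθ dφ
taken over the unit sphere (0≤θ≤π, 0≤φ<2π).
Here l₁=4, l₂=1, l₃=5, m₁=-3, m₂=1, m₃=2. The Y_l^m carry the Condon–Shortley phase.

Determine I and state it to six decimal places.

0.085055

m-sum 0 ✓  L=10 even ✓  3≤5≤5 ✓
Π(2lᵢ+1) = 9×3×11 = 297
triangle coeff Δ(4,1,5) = 1/495
Σ_t [0,0]: t=0:+1/576 = 1/576
(3j)²=5/99 [(4 1 5; 0 0 0)], sign=-1
Σ_t [0,0]: t=0:+1/10080 = 1/10080
(3j)²=1/165 [(4 1 5; -3 1 2)], sign=-1
⇒ 4πI² = 1/11
I = (+1)√(1/11/(4π)) = 0.08505478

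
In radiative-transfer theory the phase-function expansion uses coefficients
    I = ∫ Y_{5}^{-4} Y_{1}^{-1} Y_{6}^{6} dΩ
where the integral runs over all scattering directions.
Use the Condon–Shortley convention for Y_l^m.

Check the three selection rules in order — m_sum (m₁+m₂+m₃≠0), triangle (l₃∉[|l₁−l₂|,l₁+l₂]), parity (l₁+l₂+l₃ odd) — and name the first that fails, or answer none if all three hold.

Σmᵢ = 1  ✗
l₃∈[|l₁−l₂|,l₁+l₂]=[4,6], have l₃=6
Σlᵢ = 12 ⇒ even

m_sum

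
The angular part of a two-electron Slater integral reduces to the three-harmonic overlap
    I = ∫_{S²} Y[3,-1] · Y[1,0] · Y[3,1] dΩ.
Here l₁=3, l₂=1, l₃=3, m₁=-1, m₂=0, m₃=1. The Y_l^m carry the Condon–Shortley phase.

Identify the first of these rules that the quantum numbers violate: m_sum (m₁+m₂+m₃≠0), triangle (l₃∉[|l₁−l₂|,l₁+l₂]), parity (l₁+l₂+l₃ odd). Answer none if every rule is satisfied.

parity

m₁+m₂+m₃ = -1 + 0 + 1 = 0  ✓
triangle: |3−1|=2 ≤ l₃=3 ≤ 3+1=4  ✓
parity: l₁+l₂+l₃ = 7 is odd  ✗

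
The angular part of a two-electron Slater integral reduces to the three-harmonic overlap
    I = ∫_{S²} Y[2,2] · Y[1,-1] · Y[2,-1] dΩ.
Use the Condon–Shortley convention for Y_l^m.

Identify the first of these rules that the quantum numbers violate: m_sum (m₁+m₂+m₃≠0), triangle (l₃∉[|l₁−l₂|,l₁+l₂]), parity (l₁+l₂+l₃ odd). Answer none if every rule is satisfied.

Σmᵢ = 0  ✓
l₃∈[|l₁−l₂|,l₁+l₂]=[1,3], have l₃=2  ✓
Σlᵢ = 5 ⇒ odd  ✗

parity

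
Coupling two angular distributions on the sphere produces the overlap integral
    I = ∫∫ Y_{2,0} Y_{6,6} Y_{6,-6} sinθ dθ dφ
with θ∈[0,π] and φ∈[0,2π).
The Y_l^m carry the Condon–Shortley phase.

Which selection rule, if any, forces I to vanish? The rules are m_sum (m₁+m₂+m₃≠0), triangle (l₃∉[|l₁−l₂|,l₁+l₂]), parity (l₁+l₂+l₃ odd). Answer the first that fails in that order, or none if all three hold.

azimuthal sum: 0 + 6 − 6 = 0  ✓
4 ≤ 6 ≤ 8 (triangle on l)  ✓
L = 2 + 6 + 6 = 14 (even)  ✓

none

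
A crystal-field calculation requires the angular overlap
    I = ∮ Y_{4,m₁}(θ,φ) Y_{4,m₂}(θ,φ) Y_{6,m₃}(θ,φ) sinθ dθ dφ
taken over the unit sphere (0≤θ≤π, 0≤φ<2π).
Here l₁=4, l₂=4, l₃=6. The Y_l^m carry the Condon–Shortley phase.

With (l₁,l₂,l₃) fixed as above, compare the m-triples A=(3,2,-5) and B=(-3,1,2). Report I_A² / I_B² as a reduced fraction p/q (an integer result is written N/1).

11/30

l's match ⇒ only the (l;m) 3-j factors differ between A and B.
A: triangle coeff Δ(4,4,6) = 1/1261260; Σ_t [0,1]: t=0:+1/172800 t=1:−1/86400 = -1/172800; (3j)²=1/130 [(4 4 6; 3 2 -5)], sign=+1
B: triangle coeff Δ(4,4,6) = 1/1261260; Σ_t [1,2]: t=1:−1/34560 t=2:+1/8640 = 1/11520; (3j)²=3/143 [(4 4 6; -3 1 2)], sign=+1
I_A²/I_B² = (1/130)/(3/143) = 11/30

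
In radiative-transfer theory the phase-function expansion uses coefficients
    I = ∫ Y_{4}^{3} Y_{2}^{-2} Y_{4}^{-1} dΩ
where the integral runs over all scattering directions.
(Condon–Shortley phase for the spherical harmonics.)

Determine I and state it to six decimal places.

m-sum 0 ✓  L=10 even ✓  2≤4≤6 ✓
Π(2lᵢ+1) = 9×5×9 = 405
triangle coeff Δ(4,2,4) = 1/13860
Σ_t [0,2]: t=0:+1/192 t=1:−1/36 t=2:+1/192 = -5/288
(3j)²=20/693 [(4 2 4; 0 0 0)], sign=-1
Σ_t [0,0]: t=0:+1/480 = 1/480
(3j)²=3/110 [(4 2 4; 3 -2 -1)], sign=-1
⇒ 4πI² = 270/847
I = (+1)√(270/847/(4π)) = 0.15927046

0.159270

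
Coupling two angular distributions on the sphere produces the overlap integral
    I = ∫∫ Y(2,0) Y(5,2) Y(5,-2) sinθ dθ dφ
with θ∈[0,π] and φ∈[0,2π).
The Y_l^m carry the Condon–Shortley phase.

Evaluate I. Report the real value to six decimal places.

Checks pass: Σm=0; 12 even; l₃=5∈[3,7].
(2·2+1)(2·5+1)(2·5+1) = 605
Δ: 2! 2! 8! / 13! → 1/38610
sum: t=0:+1/2880 t=1:−1/576 t=2:+1/2880 = -1/960
3j²(2 5 5; 0 0 0) = Δ·Π!·Σ² = 10/429  (sign +1)
sum: t=0:+1/20160 t=1:−1/1440 t=2:+1/2880 = -1/3360
3j²(2 5 5; 0 2 -2) = Δ·Π!·Σ² = 6/715  (sign +1)
combine: 4πI² = 605·10/429·6/715 = 20/169
take √, sign +1: I = 0.09704356

0.097044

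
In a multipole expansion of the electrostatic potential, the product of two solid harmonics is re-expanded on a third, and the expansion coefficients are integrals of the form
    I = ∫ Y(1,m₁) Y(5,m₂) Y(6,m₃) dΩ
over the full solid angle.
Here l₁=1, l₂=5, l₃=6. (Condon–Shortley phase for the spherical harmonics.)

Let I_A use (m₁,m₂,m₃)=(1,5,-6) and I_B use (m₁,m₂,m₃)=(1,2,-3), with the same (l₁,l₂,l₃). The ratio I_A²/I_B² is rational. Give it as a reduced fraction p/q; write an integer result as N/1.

Shared (l₁,l₂,l₃)=(1,5,6): N and (l;000)² cancel in I_A²/I_B².
A: Δ = 0!·2!·10!/13! = 1/858; Racah Σ t=0..0: t=0:+1/7257600 = 1/7257600; ⇒ 3j(1 5 6; 1 5 -6)² = 1/13, sgn +1
B: Δ = 0!·2!·10!/13! = 1/858; Racah Σ t=0..0: t=0:+1/60480 = 1/60480; ⇒ 3j(1 5 6; 1 2 -3)² = 6/143, sgn -1
I_A²/I_B² = (1/13)/(6/143) = 11/6

11/6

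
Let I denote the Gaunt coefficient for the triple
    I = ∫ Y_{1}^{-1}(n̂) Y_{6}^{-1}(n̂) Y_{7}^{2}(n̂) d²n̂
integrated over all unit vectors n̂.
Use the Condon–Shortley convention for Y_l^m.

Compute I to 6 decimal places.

0.209937

m-sum 0 ✓  L=14 even ✓  5≤7≤7 ✓
Π(2lᵢ+1) = 3×13×15 = 585
triangle coeff Δ(1,6,7) = 1/1365
Σ_t [0,0]: t=0:+1/518400 = 1/518400
(3j)²=7/195 [(1 6 7; 0 0 0)], sign=-1
Σ_t [0,0]: t=0:+1/1209600 = 1/1209600
(3j)²=12/455 [(1 6 7; -1 -1 2)], sign=-1
⇒ 4πI² = 36/65
I = (+1)√(36/65/(4π)) = 0.20993732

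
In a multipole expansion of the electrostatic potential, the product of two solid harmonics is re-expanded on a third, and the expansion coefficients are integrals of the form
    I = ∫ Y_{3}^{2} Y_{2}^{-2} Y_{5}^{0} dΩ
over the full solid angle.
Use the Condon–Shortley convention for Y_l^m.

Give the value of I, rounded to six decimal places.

Checks pass: Σm=0; 10 even; l₃=5∈[1,5].
(2·3+1)(2·2+1)(2·5+1) = 385
Δ: 0! 6! 4! / 11! → 1/2310
sum: t=0:+1/144 = 1/144
3j²(3 2 5; 0 0 0) = Δ·Π!·Σ² = 10/231  (sign -1)
sum: t=0:+1/2880 = 1/2880
3j²(3 2 5; 2 -2 0) = Δ·Π!·Σ² = 1/462  (sign -1)
combine: 4πI² = 385·10/231·1/462 = 25/693
take √, sign +1: I = 0.05357948

0.053579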